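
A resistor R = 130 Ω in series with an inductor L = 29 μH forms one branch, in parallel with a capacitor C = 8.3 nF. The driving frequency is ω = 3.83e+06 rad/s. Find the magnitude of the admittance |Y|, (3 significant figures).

28.3 mS

X_L = ωL = 111 Ω
X_C = 1/(ωC) = 31.5 Ω
Branch 1 (R+jX_L): Z₁ = 130 + j111 Ω, |Z₁| = 171 Ω
Branch 2 (−jX_C): Z₂ = −j31.5 Ω
Parallel: Z = Z₁Z₂/(Z₁+Z₂), |Z| = 35.3 Ω, ∠Z = -81.0°
|Y| = 1/|Z| = 28.3 mS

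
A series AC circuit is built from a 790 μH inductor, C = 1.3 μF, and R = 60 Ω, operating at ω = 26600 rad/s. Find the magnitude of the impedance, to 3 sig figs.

X_L = ωL = 21.0 Ω
X_C = 1/(ωC) = 28.9 Ω
Net reactance X = X_L − X_C = -7.90 Ω
Z = 60.0 − j7.90 Ω
|Z| = √(60.0² + 7.90²) = 60.5 Ω

60.5 Ω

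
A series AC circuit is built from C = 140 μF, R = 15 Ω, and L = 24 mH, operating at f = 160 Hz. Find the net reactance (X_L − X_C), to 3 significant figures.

17.0 Ω

ω = 2πf = 1005 rad/s
X_L = ωL = 24.1 Ω
X_C = 1/(ωC) = 7.11 Ω
X = 24.1 − 7.11 = 17.0 Ω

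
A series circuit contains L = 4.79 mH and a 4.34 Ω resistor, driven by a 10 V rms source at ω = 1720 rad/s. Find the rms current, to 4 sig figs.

X_L = ωL = 8.239 Ω
Z = 4.340 + j8.239 Ω
|Z| = √(4.340² + 8.239²) = 9.312 Ω
I = V/|Z| = 10/9.312 = 1.074 A

1.074 A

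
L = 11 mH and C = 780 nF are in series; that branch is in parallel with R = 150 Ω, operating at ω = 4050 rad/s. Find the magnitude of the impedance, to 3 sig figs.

131 Ω

X_L = ωL = 44.5 Ω
X_C = 1/(ωC) = 317 Ω
Branch 1: Z₁ = R = 150 Ω
Branch 2 (series LC): Z₂ = j(X_L − X_C) = −j272 Ω
Parallel: Z = Z₁Z₂/(Z₁+Z₂), |Z| = 131 Ω, ∠Z = -28.9°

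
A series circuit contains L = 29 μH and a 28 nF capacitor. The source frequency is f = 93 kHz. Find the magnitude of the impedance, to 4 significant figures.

44.17 Ω

ω = 2πf = 584300 rad/s
X_L = ωL = 16.95 Ω
X_C = 1/(ωC) = 61.12 Ω
Net reactance X = X_L − X_C = -44.17 Ω
Z = − j44.17 Ω
|Z| = √(0² + 44.17²) = 44.17 Ω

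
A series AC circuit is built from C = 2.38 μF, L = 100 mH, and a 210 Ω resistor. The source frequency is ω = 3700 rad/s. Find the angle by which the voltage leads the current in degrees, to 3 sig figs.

X_L = ωL = 370 Ω
X_C = 1/(ωC) = 114 Ω
Net reactance X = X_L − X_C = 256 Ω
Z = 210 + j256 Ω
|Z| = √(210² + 256²) = 331 Ω
∠Z = arctan(256/210) = 50.7°

50.7°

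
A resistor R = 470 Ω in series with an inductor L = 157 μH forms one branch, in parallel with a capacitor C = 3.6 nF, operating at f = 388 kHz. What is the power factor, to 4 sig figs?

0.1632

ω = 2πf = 2.438e+06 rad/s
X_L = ωL = 382.7 Ω
X_C = 1/(ωC) = 113.9 Ω
Branch 1 (R+jX_L): Z₁ = 470.0 + j382.7 Ω, |Z₁| = 606.1 Ω
Branch 2 (−jX_C): Z₂ = −j113.9 Ω
Parallel: Z = Z₁Z₂/(Z₁+Z₂), |Z| = 127.6 Ω, ∠Z = -80.61°
cos φ = cos(-80.61°) = 0.1632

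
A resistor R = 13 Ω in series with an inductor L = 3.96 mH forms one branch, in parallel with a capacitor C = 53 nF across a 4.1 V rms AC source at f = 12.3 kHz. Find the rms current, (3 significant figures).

ω = 2πf = 77280 rad/s
X_L = ωL = 306 Ω
X_C = 1/(ωC) = 244 Ω
Branch 1 (R+jX_L): Z₁ = 13.0 + j306 Ω, |Z₁| = 306 Ω
Branch 2 (−jX_C): Z₂ = −j244 Ω
Parallel: Z = Z₁Z₂/(Z₁+Z₂), |Z| = 1180 Ω, ∠Z = -80.6°
I = V/|Z| = 4.1/1180 = 3.47 mA

3.47 mA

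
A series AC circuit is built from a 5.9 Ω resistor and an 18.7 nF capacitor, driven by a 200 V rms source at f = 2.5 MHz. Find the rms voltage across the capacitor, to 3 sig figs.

ω = 2πf = 1.571e+07 rad/s
X_C = 1/(ωC) = 3.40 Ω
Z = 5.90 − j3.40 Ω
|Z| = √(5.90² + 3.40²) = 6.81 Ω
I = V/|Z| = 29.4 A
V_C = I·|Z_C| = 29.4 × 3.40 = 100 V

100 V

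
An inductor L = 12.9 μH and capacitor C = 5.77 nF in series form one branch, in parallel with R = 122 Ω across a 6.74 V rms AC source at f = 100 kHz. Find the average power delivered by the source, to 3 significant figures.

ω = 2πf = 628300 rad/s
X_L = ωL = 8.11 Ω
X_C = 1/(ωC) = 276 Ω
Branch 1: Z₁ = R = 122 Ω
Branch 2 (series LC): Z₂ = j(X_L − X_C) = −j268 Ω
Parallel: Z = Z₁Z₂/(Z₁+Z₂), |Z| = 111 Ω, ∠Z = -24.5°
I = V/|Z| = 60.7 mA
P = VI cos φ = 6.74 × 0.0607 × cos(-24.5°) = 372 mW

372 mW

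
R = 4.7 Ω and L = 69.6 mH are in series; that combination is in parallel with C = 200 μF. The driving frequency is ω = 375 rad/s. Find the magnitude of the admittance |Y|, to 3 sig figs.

38.5 mS

X_L = ωL = 26.1 Ω
X_C = 1/(ωC) = 13.3 Ω
Branch 1 (R+jX_L): Z₁ = 4.70 + j26.1 Ω, |Z₁| = 26.5 Ω
Branch 2 (−jX_C): Z₂ = −j13.3 Ω
Parallel: Z = Z₁Z₂/(Z₁+Z₂), |Z| = 26.0 Ω, ∠Z = -80.0°
|Y| = 1/|Z| = 38.5 mS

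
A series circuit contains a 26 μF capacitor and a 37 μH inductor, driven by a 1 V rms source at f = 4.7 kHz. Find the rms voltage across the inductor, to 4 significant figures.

ω = 2πf = 29530 rad/s
X_L = ωL = 1.093 Ω
X_C = 1/(ωC) = 1.302 Ω
Net reactance X = X_L − X_C = -0.2098 Ω
Z = − j0.2098 Ω
|Z| = √(0² + 0.2098²) = 0.2098 Ω
I = V/|Z| = 4.767 A
V_L = I·|Z_L| = 4.767 × 1.093 = 5.209 V

5.209 V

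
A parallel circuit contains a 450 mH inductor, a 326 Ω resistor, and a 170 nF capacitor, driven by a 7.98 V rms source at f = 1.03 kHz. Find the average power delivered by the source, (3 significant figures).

195 mW

ω = 2πf = 6472 rad/s
X_L = ωL = 2910 Ω
X_C = 1/(ωC) = 909 Ω
Parallel: admittances add. Y = 1/R + 1/(jωL) + jωC
Y = (0.00307 + j0.000757) S
|Y| = 0.00316 S → |Z| = 1/|Y| = 317 Ω, ∠Z = −∠Y = -13.9°
I = V/|Z| = 25.2 mA
P = VI cos φ = 7.98 × 0.0252 × cos(-13.9°) = 195 mW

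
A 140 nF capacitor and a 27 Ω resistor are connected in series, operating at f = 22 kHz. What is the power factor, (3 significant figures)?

ω = 2πf = 138200 rad/s
X_C = 1/(ωC) = 51.7 Ω
Z = 27.0 − j51.7 Ω
|Z| = √(27.0² + 51.7²) = 58.3 Ω
∠Z = arctan(-51.7/27.0) = -62.4°
cos φ = cos(-62.4°) = 0.463

0.463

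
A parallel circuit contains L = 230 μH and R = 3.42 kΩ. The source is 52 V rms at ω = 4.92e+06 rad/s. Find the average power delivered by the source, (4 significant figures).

X_L = ωL = 1132 Ω
Parallel: admittances add. Y = 1/R + 1/(jωL)
Y = (0.0002924 − j0.0008837) S
|Y| = 0.0009308 S → |Z| = 1/|Y| = 1074 Ω, ∠Z = −∠Y = 71.69°
I = V/|Z| = 48.40 mA
P = VI cos φ = 52 × 0.04840 × cos(71.69°) = 790.6 mW

790.6 mW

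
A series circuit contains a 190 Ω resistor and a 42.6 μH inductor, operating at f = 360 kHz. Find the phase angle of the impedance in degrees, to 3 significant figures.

ω = 2πf = 2.262e+06 rad/s
X_L = ωL = 96.4 Ω
Z = 190 + j96.4 Ω
|Z| = √(190² + 96.4²) = 213 Ω
∠Z = arctan(96.4/190) = 26.9°

26.9°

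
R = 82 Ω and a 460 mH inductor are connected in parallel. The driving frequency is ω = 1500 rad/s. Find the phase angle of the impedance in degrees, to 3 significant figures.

6.78°

X_L = ωL = 690 Ω
Parallel: admittances add. Y = 1/R + 1/(jωL)
Y = (0.0122 − j0.00145) S
|Y| = 0.0123 S → |Z| = 1/|Y| = 81.4 Ω, ∠Z = −∠Y = 6.78°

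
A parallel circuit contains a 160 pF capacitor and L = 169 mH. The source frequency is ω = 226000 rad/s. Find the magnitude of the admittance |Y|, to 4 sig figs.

9.978 μS

X_L = ωL = 38190 Ω
X_C = 1/(ωC) = 27650 Ω
Parallel: admittances add. Y = 1/(jωL) + jωC
Y = (0 + j9.978e-06) S
|Y| = 9.978e-06 S → |Z| = 1/|Y| = 100200 Ω, ∠Z = −∠Y = -90.00°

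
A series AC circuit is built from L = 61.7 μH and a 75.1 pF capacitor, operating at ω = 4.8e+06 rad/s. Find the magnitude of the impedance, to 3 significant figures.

2480 Ω

X_L = ωL = 296 Ω
X_C = 1/(ωC) = 2770 Ω
Net reactance X = X_L − X_C = -2480 Ω
Z = − j2480 Ω
|Z| = √(0² + 2480²) = 2480 Ω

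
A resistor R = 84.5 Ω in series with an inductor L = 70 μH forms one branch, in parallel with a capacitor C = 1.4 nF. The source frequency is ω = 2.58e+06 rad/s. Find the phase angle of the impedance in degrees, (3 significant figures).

23.6°

X_L = ωL = 181 Ω
X_C = 1/(ωC) = 277 Ω
Branch 1 (R+jX_L): Z₁ = 84.5 + j181 Ω, |Z₁| = 199 Ω
Branch 2 (−jX_C): Z₂ = −j277 Ω
Parallel: Z = Z₁Z₂/(Z₁+Z₂), |Z| = 431 Ω, ∠Z = 23.6°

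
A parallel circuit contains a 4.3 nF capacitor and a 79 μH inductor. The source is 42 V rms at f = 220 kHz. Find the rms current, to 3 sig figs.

135 mA

ω = 2πf = 1.382e+06 rad/s
X_L = ωL = 109 Ω
X_C = 1/(ωC) = 168 Ω
Parallel: admittances add. Y = 1/(jωL) + jωC
Y = (0 − j0.00321) S
|Y| = 0.00321 S → |Z| = 1/|Y| = 311 Ω, ∠Z = −∠Y = 90.0°
I = V/|Z| = 42/311 = 135 mA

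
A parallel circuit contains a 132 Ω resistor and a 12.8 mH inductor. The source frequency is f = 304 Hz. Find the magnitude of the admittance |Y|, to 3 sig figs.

ω = 2πf = 1910 rad/s
X_L = ωL = 24.4 Ω
Parallel: admittances add. Y = 1/R + 1/(jωL)
Y = (0.00758 − j0.0409) S
|Y| = 0.0416 S → |Z| = 1/|Y| = 24.0 Ω, ∠Z = −∠Y = 79.5°

41.6 mS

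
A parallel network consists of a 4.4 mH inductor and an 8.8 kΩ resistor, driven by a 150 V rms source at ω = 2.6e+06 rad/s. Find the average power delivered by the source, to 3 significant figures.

X_L = ωL = 11400 Ω
Parallel: admittances add. Y = 1/R + 1/(jωL)
Y = (0.000114 − j8.74e-05) S
|Y| = 0.000143 S → |Z| = 1/|Y| = 6980 Ω, ∠Z = −∠Y = 37.6°
I = V/|Z| = 21.5 mA
P = VI cos φ = 150 × 0.0215 × cos(37.6°) = 2.56 W

2.56 W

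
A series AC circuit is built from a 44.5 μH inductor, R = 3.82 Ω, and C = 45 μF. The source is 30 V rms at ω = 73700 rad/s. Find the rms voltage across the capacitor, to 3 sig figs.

1.87 V

X_L = ωL = 3.28 Ω
X_C = 1/(ωC) = 0.302 Ω
Net reactance X = X_L − X_C = 2.98 Ω
Z = 3.82 + j2.98 Ω
|Z| = √(3.82² + 2.98²) = 4.84 Ω
I = V/|Z| = 6.19 A
V_C = I·|Z_C| = 6.19 × 0.302 = 1.87 V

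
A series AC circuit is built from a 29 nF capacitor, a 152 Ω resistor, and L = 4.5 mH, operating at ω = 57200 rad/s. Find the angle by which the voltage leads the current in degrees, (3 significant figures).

-66.2°

X_L = ωL = 257 Ω
X_C = 1/(ωC) = 603 Ω
Net reactance X = X_L − X_C = -345 Ω
Z = 152 − j345 Ω
|Z| = √(152² + 345²) = 377 Ω
∠Z = arctan(-345/152) = -66.2°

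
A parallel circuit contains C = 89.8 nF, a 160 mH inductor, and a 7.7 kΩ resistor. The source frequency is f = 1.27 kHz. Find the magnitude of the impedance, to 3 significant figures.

6850 Ω

ω = 2πf = 7980 rad/s
X_L = ωL = 1280 Ω
X_C = 1/(ωC) = 1400 Ω
Parallel: admittances add. Y = 1/R + 1/(jωL) + jωC
Y = (0.000130 − j6.67e-05) S
|Y| = 0.000146 S → |Z| = 1/|Y| = 6850 Ω, ∠Z = −∠Y = 27.2°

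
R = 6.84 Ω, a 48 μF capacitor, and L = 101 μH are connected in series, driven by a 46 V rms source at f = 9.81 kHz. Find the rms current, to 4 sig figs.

ω = 2πf = 61640 rad/s
X_L = ωL = 6.225 Ω
X_C = 1/(ωC) = 0.3380 Ω
Net reactance X = X_L − X_C = 5.887 Ω
Z = 6.840 + j5.887 Ω
|Z| = √(6.840² + 5.887²) = 9.025 Ω
I = V/|Z| = 46/9.025 = 5.097 A

5.097 A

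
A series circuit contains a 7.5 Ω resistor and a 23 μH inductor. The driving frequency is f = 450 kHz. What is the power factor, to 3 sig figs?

0.115

ω = 2πf = 2.827e+06 rad/s
X_L = ωL = 65.0 Ω
Z = 7.50 + j65.0 Ω
|Z| = √(7.50² + 65.0²) = 65.5 Ω
∠Z = arctan(65.0/7.50) = 83.4°
cos φ = cos(83.4°) = 0.115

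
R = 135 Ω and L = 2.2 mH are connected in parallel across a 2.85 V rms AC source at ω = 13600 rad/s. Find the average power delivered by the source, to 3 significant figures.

60.2 mW

X_L = ωL = 29.9 Ω
Parallel: admittances add. Y = 1/R + 1/(jωL)
Y = (0.00741 − j0.0334) S
|Y| = 0.0342 S → |Z| = 1/|Y| = 29.2 Ω, ∠Z = −∠Y = 77.5°
I = V/|Z| = 97.6 mA
P = VI cos φ = 2.85 × 0.0976 × cos(77.5°) = 60.2 mW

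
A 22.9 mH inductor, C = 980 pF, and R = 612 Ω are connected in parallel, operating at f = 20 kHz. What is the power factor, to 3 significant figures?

ω = 2πf = 125700 rad/s
X_L = ωL = 2880 Ω
X_C = 1/(ωC) = 8120 Ω
Parallel: admittances add. Y = 1/R + 1/(jωL) + jωC
Y = (0.00163 − j0.000224) S
|Y| = 0.00165 S → |Z| = 1/|Y| = 606 Ω, ∠Z = −∠Y = 7.82°
cos φ = cos(7.82°) = 0.991

0.991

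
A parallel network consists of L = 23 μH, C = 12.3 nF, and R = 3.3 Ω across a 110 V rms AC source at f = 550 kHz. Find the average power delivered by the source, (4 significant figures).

ω = 2πf = 3.456e+06 rad/s
X_L = ωL = 79.48 Ω
X_C = 1/(ωC) = 23.53 Ω
Parallel: admittances add. Y = 1/R + 1/(jωL) + jωC
Y = (0.3030 + j0.02992) S
|Y| = 0.3045 S → |Z| = 1/|Y| = 3.284 Ω, ∠Z = −∠Y = -5.640°
I = V/|Z| = 33.50 A
P = VI cos φ = 110 × 33.50 × cos(-5.640°) = 3.667 kW

3.667 kW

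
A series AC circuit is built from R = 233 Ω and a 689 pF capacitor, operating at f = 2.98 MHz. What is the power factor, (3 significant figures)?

ω = 2πf = 1.872e+07 rad/s
X_C = 1/(ωC) = 77.5 Ω
Z = 233 − j77.5 Ω
|Z| = √(233² + 77.5²) = 246 Ω
∠Z = arctan(-77.5/233) = -18.4°
cos φ = cos(-18.4°) = 0.949

0.949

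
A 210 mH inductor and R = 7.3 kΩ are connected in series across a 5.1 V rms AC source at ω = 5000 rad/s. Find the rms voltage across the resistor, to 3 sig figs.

5.05 V

X_L = ωL = 1050 Ω
Z = 7300 + j1050 Ω
|Z| = √(7300² + 1050²) = 7380 Ω
I = V/|Z| = 692 μA
V_R = I·|Z_R| = 0.000692 × 7300 = 5.05 V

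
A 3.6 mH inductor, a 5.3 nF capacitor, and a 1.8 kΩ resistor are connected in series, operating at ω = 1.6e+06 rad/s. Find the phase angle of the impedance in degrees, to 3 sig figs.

X_L = ωL = 5760 Ω
X_C = 1/(ωC) = 118 Ω
Net reactance X = X_L − X_C = 5640 Ω
Z = 1800 + j5640 Ω
|Z| = √(1800² + 5640²) = 5920 Ω
∠Z = arctan(5640/1800) = 72.3°

72.3°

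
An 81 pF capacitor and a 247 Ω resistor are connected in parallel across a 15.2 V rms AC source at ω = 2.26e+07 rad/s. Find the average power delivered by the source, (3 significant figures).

935 mW

X_C = 1/(ωC) = 546 Ω
Parallel: admittances add. Y = 1/R + jωC
Y = (0.00405 + j0.00183) S
|Y| = 0.00444 S → |Z| = 1/|Y| = 225 Ω, ∠Z = −∠Y = -24.3°
I = V/|Z| = 67.5 mA
P = VI cos φ = 15.2 × 0.0675 × cos(-24.3°) = 935 mW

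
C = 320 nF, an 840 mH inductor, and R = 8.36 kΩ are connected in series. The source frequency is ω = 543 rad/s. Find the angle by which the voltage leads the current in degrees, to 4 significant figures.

-32.37°

X_L = ωL = 456.1 Ω
X_C = 1/(ωC) = 5755 Ω
Net reactance X = X_L − X_C = -5299 Ω
Z = 8360 − j5299 Ω
|Z| = √(8360² + 5299²) = 9898 Ω
∠Z = arctan(-5299/8360) = -32.37°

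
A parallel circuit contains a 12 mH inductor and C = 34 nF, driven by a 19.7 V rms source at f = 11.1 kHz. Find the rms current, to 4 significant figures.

23.18 mA

ω = 2πf = 69740 rad/s
X_L = ωL = 836.9 Ω
X_C = 1/(ωC) = 421.7 Ω
Parallel: admittances add. Y = 1/(jωL) + jωC
Y = (0 + j0.001176) S
|Y| = 0.001176 S → |Z| = 1/|Y| = 850.0 Ω, ∠Z = −∠Y = -90.00°
I = V/|Z| = 19.7/850.0 = 23.18 mA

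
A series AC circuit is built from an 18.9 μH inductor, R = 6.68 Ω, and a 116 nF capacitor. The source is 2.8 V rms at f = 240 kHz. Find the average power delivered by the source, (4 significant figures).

92.90 mW

ω = 2πf = 1.508e+06 rad/s
X_L = ωL = 28.50 Ω
X_C = 1/(ωC) = 5.717 Ω
Net reactance X = X_L − X_C = 22.78 Ω
Z = 6.680 + j22.78 Ω
|Z| = √(6.680² + 22.78²) = 23.74 Ω
∠Z = arctan(22.78/6.680) = 73.66°
I = V/|Z| = 117.9 mA
P = VI cos φ = 2.8 × 0.1179 × cos(73.66°) = 92.90 mW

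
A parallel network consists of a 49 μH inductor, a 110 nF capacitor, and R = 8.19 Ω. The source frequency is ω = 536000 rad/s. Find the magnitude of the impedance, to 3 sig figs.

X_L = ωL = 26.3 Ω
X_C = 1/(ωC) = 17.0 Ω
Parallel: admittances add. Y = 1/R + 1/(jωL) + jωC
Y = (0.122 + j0.0209) S
|Y| = 0.124 S → |Z| = 1/|Y| = 8.07 Ω, ∠Z = −∠Y = -9.71°

8.07 Ω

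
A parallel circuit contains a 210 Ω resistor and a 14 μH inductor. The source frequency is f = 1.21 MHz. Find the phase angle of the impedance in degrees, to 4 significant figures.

63.12°

ω = 2πf = 7.603e+06 rad/s
X_L = ωL = 106.4 Ω
Parallel: admittances add. Y = 1/R + 1/(jωL)
Y = (0.004762 − j0.009395) S
|Y| = 0.01053 S → |Z| = 1/|Y| = 94.94 Ω, ∠Z = −∠Y = 63.12°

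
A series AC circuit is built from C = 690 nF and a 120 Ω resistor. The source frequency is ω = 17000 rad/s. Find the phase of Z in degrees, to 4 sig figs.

X_C = 1/(ωC) = 85.25 Ω
Z = 120.0 − j85.25 Ω
|Z| = √(120.0² + 85.25²) = 147.2 Ω
∠Z = arctan(-85.25/120.0) = -35.39°

-35.39°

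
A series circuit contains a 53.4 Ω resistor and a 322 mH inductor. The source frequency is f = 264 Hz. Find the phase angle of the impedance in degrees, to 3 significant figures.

84.3°

ω = 2πf = 1659 rad/s
X_L = ωL = 534 Ω
Z = 53.4 + j534 Ω
|Z| = √(53.4² + 534²) = 537 Ω
∠Z = arctan(534/53.4) = 84.3°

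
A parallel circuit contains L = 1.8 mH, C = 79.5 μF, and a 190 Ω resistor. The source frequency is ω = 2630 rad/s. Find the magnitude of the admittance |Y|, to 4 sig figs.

5.686 mS

X_L = ωL = 4.734 Ω
X_C = 1/(ωC) = 4.783 Ω
Parallel: admittances add. Y = 1/R + 1/(jωL) + jωC
Y = (0.005263 − j0.002153) S
|Y| = 0.005686 S → |Z| = 1/|Y| = 175.9 Ω, ∠Z = −∠Y = 22.25°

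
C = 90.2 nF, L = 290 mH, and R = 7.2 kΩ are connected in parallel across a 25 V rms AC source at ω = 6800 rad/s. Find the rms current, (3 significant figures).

X_L = ωL = 1970 Ω
X_C = 1/(ωC) = 1630 Ω
Parallel: admittances add. Y = 1/R + 1/(jωL) + jωC
Y = (0.000139 + j0.000106) S
|Y| = 0.000175 S → |Z| = 1/|Y| = 5720 Ω, ∠Z = −∠Y = -37.4°
I = V/|Z| = 25/5720 = 4.37 mA

4.37 mA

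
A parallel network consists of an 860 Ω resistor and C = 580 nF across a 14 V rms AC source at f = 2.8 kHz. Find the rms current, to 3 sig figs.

144 mA

ω = 2πf = 17590 rad/s
X_C = 1/(ωC) = 98.0 Ω
Parallel: admittances add. Y = 1/R + jωC
Y = (0.00116 + j0.0102) S
|Y| = 0.0103 S → |Z| = 1/|Y| = 97.4 Ω, ∠Z = −∠Y = -83.5°
I = V/|Z| = 14/97.4 = 144 mA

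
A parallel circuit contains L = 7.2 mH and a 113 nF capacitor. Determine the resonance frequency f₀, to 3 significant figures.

5.58 kHz

ω₀ = 1/√(LC) = 1/√(0.0072 × 1.13e-07) = 35060 rad/s
f₀ = ω₀/(2π) = 5.58 kHz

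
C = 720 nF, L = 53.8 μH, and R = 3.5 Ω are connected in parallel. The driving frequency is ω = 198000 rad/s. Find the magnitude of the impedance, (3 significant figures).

3.45 Ω

X_L = ωL = 10.7 Ω
X_C = 1/(ωC) = 7.01 Ω
Parallel: admittances add. Y = 1/R + 1/(jωL) + jωC
Y = (0.286 + j0.0487) S
|Y| = 0.290 S → |Z| = 1/|Y| = 3.45 Ω, ∠Z = −∠Y = -9.67°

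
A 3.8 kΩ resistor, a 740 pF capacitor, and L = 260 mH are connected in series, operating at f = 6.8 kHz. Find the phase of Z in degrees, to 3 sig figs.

-79.5°

ω = 2πf = 42730 rad/s
X_L = ωL = 11100 Ω
X_C = 1/(ωC) = 31600 Ω
Net reactance X = X_L − X_C = -20500 Ω
Z = 3800 − j20500 Ω
|Z| = √(3800² + 20500²) = 20900 Ω
∠Z = arctan(-20500/3800) = -79.5°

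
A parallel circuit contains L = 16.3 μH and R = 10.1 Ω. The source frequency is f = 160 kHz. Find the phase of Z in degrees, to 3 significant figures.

31.6°

ω = 2πf = 1.005e+06 rad/s
X_L = ωL = 16.4 Ω
Parallel: admittances add. Y = 1/R + 1/(jωL)
Y = (0.0990 − j0.0610) S
|Y| = 0.116 S → |Z| = 1/|Y| = 8.60 Ω, ∠Z = −∠Y = 31.6°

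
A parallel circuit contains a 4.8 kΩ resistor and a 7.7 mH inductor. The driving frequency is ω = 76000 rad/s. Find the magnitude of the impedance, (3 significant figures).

X_L = ωL = 585 Ω
Parallel: admittances add. Y = 1/R + 1/(jωL)
Y = (0.000208 − j0.00171) S
|Y| = 0.00172 S → |Z| = 1/|Y| = 581 Ω, ∠Z = −∠Y = 83.0°

581 Ω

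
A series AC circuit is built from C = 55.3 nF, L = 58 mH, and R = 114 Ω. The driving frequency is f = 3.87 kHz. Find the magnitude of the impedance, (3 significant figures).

676 Ω

ω = 2πf = 24320 rad/s
X_L = ωL = 1410 Ω
X_C = 1/(ωC) = 744 Ω
Net reactance X = X_L − X_C = 667 Ω
Z = 114 + j667 Ω
|Z| = √(114² + 667²) = 676 Ω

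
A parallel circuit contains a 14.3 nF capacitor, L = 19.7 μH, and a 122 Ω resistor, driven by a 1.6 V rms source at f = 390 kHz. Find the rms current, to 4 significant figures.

26.41 mA

ω = 2πf = 2.45e+06 rad/s
X_L = ωL = 48.27 Ω
X_C = 1/(ωC) = 28.54 Ω
Parallel: admittances add. Y = 1/R + 1/(jωL) + jωC
Y = (0.008197 + j0.01433) S
|Y| = 0.01651 S → |Z| = 1/|Y| = 60.59 Ω, ∠Z = −∠Y = -60.22°
I = V/|Z| = 1.6/60.59 = 26.41 mA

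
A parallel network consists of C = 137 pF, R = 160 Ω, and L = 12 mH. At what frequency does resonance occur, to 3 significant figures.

124 kHz

ω₀ = 1/√(LC) = 1/√(0.012 × 1.37e-10) = 779900 rad/s
f₀ = ω₀/(2π) = 124 kHz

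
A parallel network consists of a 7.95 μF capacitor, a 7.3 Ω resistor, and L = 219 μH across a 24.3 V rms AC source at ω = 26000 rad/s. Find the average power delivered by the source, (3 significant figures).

80.9 W

X_L = ωL = 5.69 Ω
X_C = 1/(ωC) = 4.84 Ω
Parallel: admittances add. Y = 1/R + 1/(jωL) + jωC
Y = (0.137 + j0.0311) S
|Y| = 0.140 S → |Z| = 1/|Y| = 7.12 Ω, ∠Z = −∠Y = -12.8°
I = V/|Z| = 3.41 A
P = VI cos φ = 24.3 × 3.41 × cos(-12.8°) = 80.9 W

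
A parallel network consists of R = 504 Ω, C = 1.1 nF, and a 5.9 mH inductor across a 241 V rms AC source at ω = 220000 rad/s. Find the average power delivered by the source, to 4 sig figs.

115.2 W

X_L = ωL = 1298 Ω
X_C = 1/(ωC) = 4132 Ω
Parallel: admittances add. Y = 1/R + 1/(jωL) + jωC
Y = (0.001984 − j0.0005284) S
|Y| = 0.002053 S → |Z| = 1/|Y| = 487.0 Ω, ∠Z = −∠Y = 14.91°
I = V/|Z| = 494.8 mA
P = VI cos φ = 241 × 0.4948 × cos(14.91°) = 115.2 W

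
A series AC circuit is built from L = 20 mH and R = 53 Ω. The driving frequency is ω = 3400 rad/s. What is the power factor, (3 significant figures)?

0.615

X_L = ωL = 68.0 Ω
Z = 53.0 + j68.0 Ω
|Z| = √(53.0² + 68.0²) = 86.2 Ω
∠Z = arctan(68.0/53.0) = 52.1°
cos φ = cos(52.1°) = 0.615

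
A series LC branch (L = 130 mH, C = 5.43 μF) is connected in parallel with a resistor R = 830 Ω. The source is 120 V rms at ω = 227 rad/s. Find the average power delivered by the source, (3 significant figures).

X_L = ωL = 29.5 Ω
X_C = 1/(ωC) = 811 Ω
Branch 1: Z₁ = R = 830 Ω
Branch 2 (series LC): Z₂ = j(X_L − X_C) = −j782 Ω
Parallel: Z = Z₁Z₂/(Z₁+Z₂), |Z| = 569 Ω, ∠Z = -46.7°
I = V/|Z| = 211 mA
P = VI cos φ = 120 × 0.211 × cos(-46.7°) = 17.3 W

17.3 W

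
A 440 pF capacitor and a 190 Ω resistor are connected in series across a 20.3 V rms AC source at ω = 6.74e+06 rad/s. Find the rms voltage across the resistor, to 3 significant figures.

9.97 V

X_C = 1/(ωC) = 337 Ω
Z = 190 − j337 Ω
|Z| = √(190² + 337²) = 387 Ω
I = V/|Z| = 52.4 mA
V_R = I·|Z_R| = 0.0524 × 190 = 9.97 V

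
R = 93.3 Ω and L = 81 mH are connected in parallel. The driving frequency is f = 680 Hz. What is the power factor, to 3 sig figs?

0.966

ω = 2πf = 4273 rad/s
X_L = ωL = 346 Ω
Parallel: admittances add. Y = 1/R + 1/(jωL)
Y = (0.0107 − j0.00289) S
|Y| = 0.0111 S → |Z| = 1/|Y| = 90.1 Ω, ∠Z = −∠Y = 15.1°
cos φ = cos(15.1°) = 0.966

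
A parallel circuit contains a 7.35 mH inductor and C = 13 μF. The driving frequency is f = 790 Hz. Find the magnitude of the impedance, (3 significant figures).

26.9 Ω

ω = 2πf = 4964 rad/s
X_L = ωL = 36.5 Ω
X_C = 1/(ωC) = 15.5 Ω
Parallel: admittances add. Y = 1/(jωL) + jωC
Y = (0 + j0.0371) S
|Y| = 0.0371 S → |Z| = 1/|Y| = 26.9 Ω, ∠Z = −∠Y = -90.0°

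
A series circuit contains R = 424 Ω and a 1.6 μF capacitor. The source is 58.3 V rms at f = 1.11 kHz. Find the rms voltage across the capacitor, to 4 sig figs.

12.06 V

ω = 2πf = 6974 rad/s
X_C = 1/(ωC) = 89.61 Ω
Z = 424.0 − j89.61 Ω
|Z| = √(424.0² + 89.61²) = 433.4 Ω
I = V/|Z| = 134.5 mA
V_C = I·|Z_C| = 0.1345 × 89.61 = 12.06 V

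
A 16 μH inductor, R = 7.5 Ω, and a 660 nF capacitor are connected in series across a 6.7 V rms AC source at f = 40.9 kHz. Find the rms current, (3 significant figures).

ω = 2πf = 257000 rad/s
X_L = ωL = 4.11 Ω
X_C = 1/(ωC) = 5.90 Ω
Net reactance X = X_L − X_C = -1.78 Ω
Z = 7.50 − j1.78 Ω
|Z| = √(7.50² + 1.78²) = 7.71 Ω
I = V/|Z| = 6.7/7.71 = 869 mA

869 mA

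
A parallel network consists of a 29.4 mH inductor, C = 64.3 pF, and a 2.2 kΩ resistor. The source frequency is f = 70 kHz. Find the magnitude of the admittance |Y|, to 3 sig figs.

457 μS

ω = 2πf = 439800 rad/s
X_L = ωL = 12900 Ω
X_C = 1/(ωC) = 35400 Ω
Parallel: admittances add. Y = 1/R + 1/(jωL) + jωC
Y = (0.000455 − j4.91e-05) S
|Y| = 0.000457 S → |Z| = 1/|Y| = 2190 Ω, ∠Z = −∠Y = 6.16°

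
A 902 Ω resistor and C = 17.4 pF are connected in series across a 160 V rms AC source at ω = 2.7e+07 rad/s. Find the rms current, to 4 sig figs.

69.21 mA

X_C = 1/(ωC) = 2129 Ω
Z = 902.0 − j2129 Ω
|Z| = √(902.0² + 2129²) = 2312 Ω
I = V/|Z| = 160/2312 = 69.21 mA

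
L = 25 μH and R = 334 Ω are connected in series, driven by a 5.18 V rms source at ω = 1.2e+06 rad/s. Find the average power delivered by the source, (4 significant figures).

X_L = ωL = 30.00 Ω
Z = 334.0 + j30.00 Ω
|Z| = √(334.0² + 30.00²) = 335.3 Ω
∠Z = arctan(30.00/334.0) = 5.133°
I = V/|Z| = 15.45 mA
P = VI cos φ = 5.18 × 0.01545 × cos(5.133°) = 79.69 mW

79.69 mW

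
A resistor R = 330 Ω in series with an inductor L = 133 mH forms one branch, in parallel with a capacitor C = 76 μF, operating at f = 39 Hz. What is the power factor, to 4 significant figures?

0.1616

ω = 2πf = 245.0 rad/s
X_L = ωL = 32.59 Ω
X_C = 1/(ωC) = 53.70 Ω
Branch 1 (R+jX_L): Z₁ = 330.0 + j32.59 Ω, |Z₁| = 331.6 Ω
Branch 2 (−jX_C): Z₂ = −j53.70 Ω
Parallel: Z = Z₁Z₂/(Z₁+Z₂), |Z| = 53.85 Ω, ∠Z = -80.70°
cos φ = cos(-80.70°) = 0.1616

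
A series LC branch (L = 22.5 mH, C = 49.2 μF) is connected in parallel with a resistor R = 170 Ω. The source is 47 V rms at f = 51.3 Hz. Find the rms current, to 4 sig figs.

ω = 2πf = 322.3 rad/s
X_L = ωL = 7.252 Ω
X_C = 1/(ωC) = 63.06 Ω
Branch 1: Z₁ = R = 170.0 Ω
Branch 2 (series LC): Z₂ = j(X_L − X_C) = −j55.81 Ω
Parallel: Z = Z₁Z₂/(Z₁+Z₂), |Z| = 53.02 Ω, ∠Z = -71.83°
I = V/|Z| = 47/53.02 = 886.4 mA

886.4 mA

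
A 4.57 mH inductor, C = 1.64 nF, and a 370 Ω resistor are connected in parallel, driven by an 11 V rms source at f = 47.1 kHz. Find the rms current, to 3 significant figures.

29.9 mA

ω = 2πf = 295900 rad/s
X_L = ωL = 1350 Ω
X_C = 1/(ωC) = 2060 Ω
Parallel: admittances add. Y = 1/R + 1/(jωL) + jωC
Y = (0.00270 − j0.000254) S
|Y| = 0.00271 S → |Z| = 1/|Y| = 368 Ω, ∠Z = −∠Y = 5.37°
I = V/|Z| = 11/368 = 29.9 mA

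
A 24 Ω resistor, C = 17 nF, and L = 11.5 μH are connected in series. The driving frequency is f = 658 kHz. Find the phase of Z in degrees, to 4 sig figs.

54.23°

ω = 2πf = 4.134e+06 rad/s
X_L = ωL = 47.54 Ω
X_C = 1/(ωC) = 14.23 Ω
Net reactance X = X_L − X_C = 33.32 Ω
Z = 24.00 + j33.32 Ω
|Z| = √(24.00² + 33.32²) = 41.06 Ω
∠Z = arctan(33.32/24.00) = 54.23°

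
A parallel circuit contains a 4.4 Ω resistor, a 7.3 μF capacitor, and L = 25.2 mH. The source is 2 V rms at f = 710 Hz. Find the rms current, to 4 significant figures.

ω = 2πf = 4461 rad/s
X_L = ωL = 112.4 Ω
X_C = 1/(ωC) = 30.71 Ω
Parallel: admittances add. Y = 1/R + 1/(jωL) + jωC
Y = (0.2273 + j0.02367) S
|Y| = 0.2285 S → |Z| = 1/|Y| = 4.376 Ω, ∠Z = −∠Y = -5.946°
I = V/|Z| = 2/4.376 = 457.0 mA

457.0 mA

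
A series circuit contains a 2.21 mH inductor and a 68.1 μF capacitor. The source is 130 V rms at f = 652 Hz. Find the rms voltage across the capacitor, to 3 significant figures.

ω = 2πf = 4097 rad/s
X_L = ωL = 9.05 Ω
X_C = 1/(ωC) = 3.58 Ω
Net reactance X = X_L − X_C = 5.47 Ω
Z = j5.47 Ω
|Z| = √(0² + 5.47²) = 5.47 Ω
I = V/|Z| = 23.8 A
V_C = I·|Z_C| = 23.8 × 3.58 = 85.2 V

85.2 V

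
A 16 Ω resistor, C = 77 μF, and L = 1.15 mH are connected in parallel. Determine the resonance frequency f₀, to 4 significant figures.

ω₀ = 1/√(LC) = 1/√(0.00115 × 7.7e-05) = 3361 rad/s
f₀ = ω₀/(2π) = 534.8 Hz

534.8 Hz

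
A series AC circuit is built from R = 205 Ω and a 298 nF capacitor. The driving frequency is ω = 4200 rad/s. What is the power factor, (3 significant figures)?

0.249

X_C = 1/(ωC) = 799 Ω
Z = 205 − j799 Ω
|Z| = √(205² + 799²) = 825 Ω
∠Z = arctan(-799/205) = -75.6°
cos φ = cos(-75.6°) = 0.249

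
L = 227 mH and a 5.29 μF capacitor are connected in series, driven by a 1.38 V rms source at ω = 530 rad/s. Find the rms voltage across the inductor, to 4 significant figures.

0.7024 V

X_L = ωL = 120.3 Ω
X_C = 1/(ωC) = 356.7 Ω
Net reactance X = X_L − X_C = -236.4 Ω
Z = − j236.4 Ω
|Z| = √(0² + 236.4²) = 236.4 Ω
I = V/|Z| = 5.839 mA
V_L = I·|Z_L| = 0.005839 × 120.3 = 0.7024 V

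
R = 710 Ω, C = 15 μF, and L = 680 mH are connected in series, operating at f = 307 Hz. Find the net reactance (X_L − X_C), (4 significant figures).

1277 Ω

ω = 2πf = 1929 rad/s
X_L = ωL = 1312 Ω
X_C = 1/(ωC) = 34.56 Ω
X = 1312 − 34.56 = 1277 Ω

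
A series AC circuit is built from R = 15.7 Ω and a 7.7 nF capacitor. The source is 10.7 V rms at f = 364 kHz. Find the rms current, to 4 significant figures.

ω = 2πf = 2.287e+06 rad/s
X_C = 1/(ωC) = 56.78 Ω
Z = 15.70 − j56.78 Ω
|Z| = √(15.70² + 56.78²) = 58.91 Ω
I = V/|Z| = 10.7/58.91 = 181.6 mA

181.6 mA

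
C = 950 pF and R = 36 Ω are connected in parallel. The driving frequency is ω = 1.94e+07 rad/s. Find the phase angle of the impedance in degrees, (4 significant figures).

-33.56°

X_C = 1/(ωC) = 54.26 Ω
Parallel: admittances add. Y = 1/R + jωC
Y = (0.02778 + j0.01843) S
|Y| = 0.03334 S → |Z| = 1/|Y| = 30.00 Ω, ∠Z = −∠Y = -33.56°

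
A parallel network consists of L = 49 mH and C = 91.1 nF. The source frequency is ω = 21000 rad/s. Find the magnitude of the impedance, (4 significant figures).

1062 Ω

X_L = ωL = 1029 Ω
X_C = 1/(ωC) = 522.7 Ω
Parallel: admittances add. Y = 1/(jωL) + jωC
Y = (0 + j0.0009413) S
|Y| = 0.0009413 S → |Z| = 1/|Y| = 1062 Ω, ∠Z = −∠Y = -90.00°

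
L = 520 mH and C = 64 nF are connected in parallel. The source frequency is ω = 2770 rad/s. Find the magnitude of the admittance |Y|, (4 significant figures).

517.0 μS

X_L = ωL = 1440 Ω
X_C = 1/(ωC) = 5641 Ω
Parallel: admittances add. Y = 1/(jωL) + jωC
Y = (0 − j0.0005170) S
|Y| = 0.0005170 S → |Z| = 1/|Y| = 1934 Ω, ∠Z = −∠Y = 90.00°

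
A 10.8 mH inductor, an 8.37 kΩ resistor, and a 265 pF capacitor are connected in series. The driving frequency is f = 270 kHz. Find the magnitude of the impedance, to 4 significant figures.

ω = 2πf = 1.696e+06 rad/s
X_L = ωL = 18320 Ω
X_C = 1/(ωC) = 2224 Ω
Net reactance X = X_L − X_C = 16100 Ω
Z = 8370 + j16100 Ω
|Z| = √(8370² + 16100²) = 18140 Ω

18140 Ω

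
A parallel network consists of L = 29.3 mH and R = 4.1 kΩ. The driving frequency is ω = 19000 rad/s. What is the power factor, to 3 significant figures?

X_L = ωL = 557 Ω
Parallel: admittances add. Y = 1/R + 1/(jωL)
Y = (0.000244 − j0.00180) S
|Y| = 0.00181 S → |Z| = 1/|Y| = 552 Ω, ∠Z = −∠Y = 82.3°
cos φ = cos(82.3°) = 0.135

0.135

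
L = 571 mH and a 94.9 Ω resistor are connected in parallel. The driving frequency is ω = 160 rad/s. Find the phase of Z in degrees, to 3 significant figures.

46.1°

X_L = ωL = 91.4 Ω
Parallel: admittances add. Y = 1/R + 1/(jωL)
Y = (0.0105 − j0.0109) S
|Y| = 0.0152 S → |Z| = 1/|Y| = 65.8 Ω, ∠Z = −∠Y = 46.1°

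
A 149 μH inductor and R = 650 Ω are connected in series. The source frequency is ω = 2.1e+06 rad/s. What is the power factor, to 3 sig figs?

X_L = ωL = 313 Ω
Z = 650 + j313 Ω
|Z| = √(650² + 313²) = 721 Ω
∠Z = arctan(313/650) = 25.7°
cos φ = cos(25.7°) = 0.901

0.901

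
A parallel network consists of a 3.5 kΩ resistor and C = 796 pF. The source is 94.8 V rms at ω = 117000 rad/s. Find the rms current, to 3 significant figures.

28.5 mA

X_C = 1/(ωC) = 10700 Ω
Parallel: admittances add. Y = 1/R + jωC
Y = (0.000286 + j9.31e-05) S
|Y| = 0.000301 S → |Z| = 1/|Y| = 3330 Ω, ∠Z = −∠Y = -18.1°
I = V/|Z| = 94.8/3330 = 28.5 mA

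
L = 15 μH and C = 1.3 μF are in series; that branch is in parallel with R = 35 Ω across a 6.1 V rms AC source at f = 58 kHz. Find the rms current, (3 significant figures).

ω = 2πf = 364400 rad/s
X_L = ωL = 5.47 Ω
X_C = 1/(ωC) = 2.11 Ω
Branch 1: Z₁ = R = 35.0 Ω
Branch 2 (series LC): Z₂ = j(X_L − X_C) = j3.36 Ω
Parallel: Z = Z₁Z₂/(Z₁+Z₂), |Z| = 3.34 Ω, ∠Z = 84.5°
I = V/|Z| = 6.1/3.34 = 1.83 A

1.83 A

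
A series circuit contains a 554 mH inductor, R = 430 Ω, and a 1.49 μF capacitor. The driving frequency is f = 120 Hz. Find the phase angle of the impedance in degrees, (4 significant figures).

ω = 2πf = 754.0 rad/s
X_L = ωL = 417.7 Ω
X_C = 1/(ωC) = 890.1 Ω
Net reactance X = X_L − X_C = -472.4 Ω
Z = 430.0 − j472.4 Ω
|Z| = √(430.0² + 472.4²) = 638.8 Ω
∠Z = arctan(-472.4/430.0) = -47.69°

-47.69°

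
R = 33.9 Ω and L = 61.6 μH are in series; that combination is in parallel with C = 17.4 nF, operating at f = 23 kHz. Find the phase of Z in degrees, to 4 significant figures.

ω = 2πf = 144500 rad/s
X_L = ωL = 8.902 Ω
X_C = 1/(ωC) = 397.7 Ω
Branch 1 (R+jX_L): Z₁ = 33.90 + j8.902 Ω, |Z₁| = 35.05 Ω
Branch 2 (−jX_C): Z₂ = −j397.7 Ω
Parallel: Z = Z₁Z₂/(Z₁+Z₂), |Z| = 35.72 Ω, ∠Z = 9.730°

9.730°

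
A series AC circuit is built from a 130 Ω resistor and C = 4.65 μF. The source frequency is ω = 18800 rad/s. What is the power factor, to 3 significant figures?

X_C = 1/(ωC) = 11.4 Ω
Z = 130 − j11.4 Ω
|Z| = √(130² + 11.4²) = 131 Ω
∠Z = arctan(-11.4/130) = -5.03°
cos φ = cos(-5.03°) = 0.996

0.996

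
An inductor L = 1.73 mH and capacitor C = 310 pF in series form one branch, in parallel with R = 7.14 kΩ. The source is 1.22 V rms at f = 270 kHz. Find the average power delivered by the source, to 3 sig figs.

ω = 2πf = 1.696e+06 rad/s
X_L = ωL = 2930 Ω
X_C = 1/(ωC) = 1900 Ω
Branch 1: Z₁ = R = 7140 Ω
Branch 2 (series LC): Z₂ = j(X_L − X_C) = j1030 Ω
Parallel: Z = Z₁Z₂/(Z₁+Z₂), |Z| = 1020 Ω, ∠Z = 81.8°
I = V/|Z| = 1.19 mA
P = VI cos φ = 1.22 × 0.00119 × cos(81.8°) = 208 μW

208 μW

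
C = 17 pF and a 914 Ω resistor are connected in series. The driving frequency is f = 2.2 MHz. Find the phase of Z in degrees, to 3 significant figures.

-77.9°

ω = 2πf = 1.382e+07 rad/s
X_C = 1/(ωC) = 4260 Ω
Z = 914 − j4260 Ω
|Z| = √(914² + 4260²) = 4350 Ω
∠Z = arctan(-4260/914) = -77.9°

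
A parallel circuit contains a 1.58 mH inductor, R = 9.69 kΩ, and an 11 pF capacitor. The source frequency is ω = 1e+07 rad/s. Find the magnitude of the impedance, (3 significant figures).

8830 Ω

X_L = ωL = 15800 Ω
X_C = 1/(ωC) = 9090 Ω
Parallel: admittances add. Y = 1/R + 1/(jωL) + jωC
Y = (0.000103 + j4.67e-05) S
|Y| = 0.000113 S → |Z| = 1/|Y| = 8830 Ω, ∠Z = −∠Y = -24.4°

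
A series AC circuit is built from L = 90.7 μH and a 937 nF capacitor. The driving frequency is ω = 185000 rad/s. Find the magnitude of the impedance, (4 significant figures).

11.01 Ω

X_L = ωL = 16.78 Ω
X_C = 1/(ωC) = 5.769 Ω
Net reactance X = X_L − X_C = 11.01 Ω
Z = j11.01 Ω
|Z| = √(0² + 11.01²) = 11.01 Ω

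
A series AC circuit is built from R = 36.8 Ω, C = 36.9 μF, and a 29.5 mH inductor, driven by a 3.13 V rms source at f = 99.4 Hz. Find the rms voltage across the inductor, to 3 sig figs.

1.30 V

ω = 2πf = 624.5 rad/s
X_L = ωL = 18.4 Ω
X_C = 1/(ωC) = 43.4 Ω
Net reactance X = X_L − X_C = -25.0 Ω
Z = 36.8 − j25.0 Ω
|Z| = √(36.8² + 25.0²) = 44.5 Ω
I = V/|Z| = 70.4 mA
V_L = I·|Z_L| = 0.0704 × 18.4 = 1.30 V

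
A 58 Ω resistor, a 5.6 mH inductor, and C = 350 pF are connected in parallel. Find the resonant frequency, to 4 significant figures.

ω₀ = 1/√(LC) = 1/√(0.0056 × 3.5e-10) = 714300 rad/s
f₀ = ω₀/(2π) = 113.7 kHz

113.7 kHz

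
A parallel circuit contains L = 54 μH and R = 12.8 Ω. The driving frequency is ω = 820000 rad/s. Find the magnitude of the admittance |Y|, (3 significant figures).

81.3 mS

X_L = ωL = 44.3 Ω
Parallel: admittances add. Y = 1/R + 1/(jωL)
Y = (0.0781 − j0.0226) S
|Y| = 0.0813 S → |Z| = 1/|Y| = 12.3 Ω, ∠Z = −∠Y = 16.1°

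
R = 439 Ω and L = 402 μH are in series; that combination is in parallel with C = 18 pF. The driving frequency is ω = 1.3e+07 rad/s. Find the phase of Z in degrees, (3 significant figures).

-70.1°

X_L = ωL = 5230 Ω
X_C = 1/(ωC) = 4270 Ω
Branch 1 (R+jX_L): Z₁ = 439 + j5230 Ω, |Z₁| = 5240 Ω
Branch 2 (−jX_C): Z₂ = −j4270 Ω
Parallel: Z = Z₁Z₂/(Z₁+Z₂), |Z| = 21400 Ω, ∠Z = -70.1°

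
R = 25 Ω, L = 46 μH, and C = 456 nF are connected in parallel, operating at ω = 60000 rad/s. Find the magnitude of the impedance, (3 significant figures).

2.96 Ω

X_L = ωL = 2.76 Ω
X_C = 1/(ωC) = 36.5 Ω
Parallel: admittances add. Y = 1/R + 1/(jωL) + jωC
Y = (0.0400 − j0.335) S
|Y| = 0.337 S → |Z| = 1/|Y| = 2.96 Ω, ∠Z = −∠Y = 83.2°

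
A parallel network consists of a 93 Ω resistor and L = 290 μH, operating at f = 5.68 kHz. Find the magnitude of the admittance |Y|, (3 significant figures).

ω = 2πf = 35690 rad/s
X_L = ωL = 10.3 Ω
Parallel: admittances add. Y = 1/R + 1/(jωL)
Y = (0.0108 − j0.0966) S
|Y| = 0.0972 S → |Z| = 1/|Y| = 10.3 Ω, ∠Z = −∠Y = 83.6°

97.2 mS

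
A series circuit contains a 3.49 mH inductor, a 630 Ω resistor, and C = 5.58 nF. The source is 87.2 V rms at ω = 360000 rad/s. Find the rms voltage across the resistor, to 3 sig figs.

X_L = ωL = 1260 Ω
X_C = 1/(ωC) = 498 Ω
Net reactance X = X_L − X_C = 759 Ω
Z = 630 + j759 Ω
|Z| = √(630² + 759²) = 986 Ω
I = V/|Z| = 88.4 mA
V_R = I·|Z_R| = 0.0884 × 630 = 55.7 V

55.7 V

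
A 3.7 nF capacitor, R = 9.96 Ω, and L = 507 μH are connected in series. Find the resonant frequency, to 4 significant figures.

116.2 kHz

ω₀ = 1/√(LC) = 1/√(0.000507 × 3.7e-09) = 730100 rad/s
f₀ = ω₀/(2π) = 116.2 kHz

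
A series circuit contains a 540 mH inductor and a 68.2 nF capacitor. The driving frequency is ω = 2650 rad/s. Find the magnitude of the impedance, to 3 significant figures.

X_L = ωL = 1430 Ω
X_C = 1/(ωC) = 5530 Ω
Net reactance X = X_L − X_C = -4100 Ω
Z = − j4100 Ω
|Z| = √(0² + 4100²) = 4100 Ω

4100 Ω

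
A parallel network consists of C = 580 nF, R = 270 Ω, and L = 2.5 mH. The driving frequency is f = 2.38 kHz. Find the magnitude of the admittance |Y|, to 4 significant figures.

18.45 mS

ω = 2πf = 14950 rad/s
X_L = ωL = 37.38 Ω
X_C = 1/(ωC) = 115.3 Ω
Parallel: admittances add. Y = 1/R + 1/(jωL) + jωC
Y = (0.003704 − j0.01808) S
|Y| = 0.01845 S → |Z| = 1/|Y| = 54.20 Ω, ∠Z = −∠Y = 78.42°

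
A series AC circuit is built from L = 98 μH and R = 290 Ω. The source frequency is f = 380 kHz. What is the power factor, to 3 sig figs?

ω = 2πf = 2.388e+06 rad/s
X_L = ωL = 234 Ω
Z = 290 + j234 Ω
|Z| = √(290² + 234²) = 373 Ω
∠Z = arctan(234/290) = 38.9°
cos φ = cos(38.9°) = 0.778

0.778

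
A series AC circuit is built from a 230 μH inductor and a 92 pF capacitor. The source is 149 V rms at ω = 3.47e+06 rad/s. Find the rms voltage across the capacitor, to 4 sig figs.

X_L = ωL = 798.1 Ω
X_C = 1/(ωC) = 3132 Ω
Net reactance X = X_L − X_C = -2334 Ω
Z = − j2334 Ω
|Z| = √(0² + 2334²) = 2334 Ω
I = V/|Z| = 63.83 mA
V_C = I·|Z_C| = 0.06383 × 3132 = 199.9 V

199.9 V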